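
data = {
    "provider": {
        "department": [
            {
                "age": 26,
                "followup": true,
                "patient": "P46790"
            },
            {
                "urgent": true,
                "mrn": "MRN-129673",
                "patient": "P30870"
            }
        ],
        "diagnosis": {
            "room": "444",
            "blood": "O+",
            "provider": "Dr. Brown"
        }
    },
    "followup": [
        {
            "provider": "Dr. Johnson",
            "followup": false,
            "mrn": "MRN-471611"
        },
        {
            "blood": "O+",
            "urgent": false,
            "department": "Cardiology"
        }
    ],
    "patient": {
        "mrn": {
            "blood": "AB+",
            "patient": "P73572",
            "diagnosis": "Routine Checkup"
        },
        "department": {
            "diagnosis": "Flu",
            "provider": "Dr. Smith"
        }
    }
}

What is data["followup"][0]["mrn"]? "MRN-471611"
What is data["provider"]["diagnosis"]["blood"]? "O+"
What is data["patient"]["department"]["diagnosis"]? "Flu"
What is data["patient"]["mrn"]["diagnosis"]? "Routine Checkup"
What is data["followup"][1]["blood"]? "O+"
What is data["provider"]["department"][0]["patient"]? "P46790"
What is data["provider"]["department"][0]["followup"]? True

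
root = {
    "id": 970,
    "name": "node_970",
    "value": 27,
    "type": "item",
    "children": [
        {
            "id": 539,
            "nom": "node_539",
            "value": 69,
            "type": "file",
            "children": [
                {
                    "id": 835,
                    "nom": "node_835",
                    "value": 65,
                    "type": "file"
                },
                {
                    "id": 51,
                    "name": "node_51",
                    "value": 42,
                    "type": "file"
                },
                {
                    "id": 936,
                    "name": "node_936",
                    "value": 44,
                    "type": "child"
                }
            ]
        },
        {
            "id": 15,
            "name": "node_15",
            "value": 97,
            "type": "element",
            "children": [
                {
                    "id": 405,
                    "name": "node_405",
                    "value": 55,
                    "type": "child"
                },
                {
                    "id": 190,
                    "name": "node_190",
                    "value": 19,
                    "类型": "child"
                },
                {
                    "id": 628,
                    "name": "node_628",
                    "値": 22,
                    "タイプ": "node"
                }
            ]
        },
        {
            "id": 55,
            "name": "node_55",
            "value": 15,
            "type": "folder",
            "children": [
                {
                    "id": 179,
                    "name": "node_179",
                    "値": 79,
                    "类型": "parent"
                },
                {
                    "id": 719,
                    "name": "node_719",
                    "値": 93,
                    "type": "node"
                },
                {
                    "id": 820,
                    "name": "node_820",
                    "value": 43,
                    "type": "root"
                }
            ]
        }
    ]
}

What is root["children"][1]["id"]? 15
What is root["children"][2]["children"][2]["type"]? "root"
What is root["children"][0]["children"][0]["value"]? 65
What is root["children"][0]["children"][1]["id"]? 51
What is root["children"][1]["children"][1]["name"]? "node_190"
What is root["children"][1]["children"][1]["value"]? 19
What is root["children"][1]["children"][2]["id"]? 628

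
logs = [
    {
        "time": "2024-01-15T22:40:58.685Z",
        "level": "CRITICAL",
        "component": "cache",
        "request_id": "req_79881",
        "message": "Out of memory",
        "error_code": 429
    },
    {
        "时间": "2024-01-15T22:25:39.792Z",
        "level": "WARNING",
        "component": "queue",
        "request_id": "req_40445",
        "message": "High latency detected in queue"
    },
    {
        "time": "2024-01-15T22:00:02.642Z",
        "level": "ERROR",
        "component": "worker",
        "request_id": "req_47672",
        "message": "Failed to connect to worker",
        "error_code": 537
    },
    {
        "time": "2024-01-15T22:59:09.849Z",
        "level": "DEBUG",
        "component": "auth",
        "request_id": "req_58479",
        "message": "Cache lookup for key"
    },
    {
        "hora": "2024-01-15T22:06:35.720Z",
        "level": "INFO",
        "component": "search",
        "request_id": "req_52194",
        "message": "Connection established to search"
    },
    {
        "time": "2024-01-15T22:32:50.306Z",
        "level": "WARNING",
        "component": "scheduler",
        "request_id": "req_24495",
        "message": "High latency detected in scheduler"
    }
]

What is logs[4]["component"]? "search"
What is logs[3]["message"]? "Cache lookup for key"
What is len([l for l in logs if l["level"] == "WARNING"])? 2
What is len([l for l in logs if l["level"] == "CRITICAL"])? 1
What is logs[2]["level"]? "ERROR"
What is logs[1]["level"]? "WARNING"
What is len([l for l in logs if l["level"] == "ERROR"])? 1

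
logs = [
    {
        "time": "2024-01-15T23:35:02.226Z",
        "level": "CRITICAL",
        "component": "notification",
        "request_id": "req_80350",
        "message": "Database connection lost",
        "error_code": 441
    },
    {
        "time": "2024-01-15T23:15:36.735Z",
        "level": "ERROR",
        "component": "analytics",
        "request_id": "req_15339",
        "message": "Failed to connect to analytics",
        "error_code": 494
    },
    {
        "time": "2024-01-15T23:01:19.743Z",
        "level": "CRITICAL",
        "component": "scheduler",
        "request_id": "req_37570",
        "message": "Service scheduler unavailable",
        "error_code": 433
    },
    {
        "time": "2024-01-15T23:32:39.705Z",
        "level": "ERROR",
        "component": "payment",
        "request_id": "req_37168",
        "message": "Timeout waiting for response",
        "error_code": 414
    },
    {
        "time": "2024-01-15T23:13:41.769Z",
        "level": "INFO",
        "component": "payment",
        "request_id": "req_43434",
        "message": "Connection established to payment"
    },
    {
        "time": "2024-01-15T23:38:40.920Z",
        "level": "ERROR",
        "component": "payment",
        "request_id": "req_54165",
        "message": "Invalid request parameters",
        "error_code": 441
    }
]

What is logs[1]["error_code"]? 494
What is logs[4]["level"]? "INFO"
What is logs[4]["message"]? "Connection established to payment"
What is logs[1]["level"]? "ERROR"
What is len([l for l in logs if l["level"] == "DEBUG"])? 0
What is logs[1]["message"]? "Failed to connect to analytics"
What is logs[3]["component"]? "payment"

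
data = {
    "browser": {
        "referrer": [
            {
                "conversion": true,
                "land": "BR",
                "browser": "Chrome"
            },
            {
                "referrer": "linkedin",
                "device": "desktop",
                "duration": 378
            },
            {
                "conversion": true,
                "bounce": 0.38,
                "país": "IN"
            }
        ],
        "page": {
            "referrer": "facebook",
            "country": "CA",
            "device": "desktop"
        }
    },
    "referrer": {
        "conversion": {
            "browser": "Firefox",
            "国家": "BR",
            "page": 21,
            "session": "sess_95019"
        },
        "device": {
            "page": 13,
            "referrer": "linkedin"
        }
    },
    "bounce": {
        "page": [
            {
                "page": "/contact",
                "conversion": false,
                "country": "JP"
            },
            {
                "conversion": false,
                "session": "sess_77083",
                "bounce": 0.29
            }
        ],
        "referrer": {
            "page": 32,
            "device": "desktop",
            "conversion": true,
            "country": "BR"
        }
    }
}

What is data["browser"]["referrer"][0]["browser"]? "Chrome"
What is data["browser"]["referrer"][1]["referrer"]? "linkedin"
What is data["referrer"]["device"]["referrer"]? "linkedin"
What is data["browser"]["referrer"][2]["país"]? "IN"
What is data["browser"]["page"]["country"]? "CA"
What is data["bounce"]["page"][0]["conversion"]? False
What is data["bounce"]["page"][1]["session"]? "sess_77083"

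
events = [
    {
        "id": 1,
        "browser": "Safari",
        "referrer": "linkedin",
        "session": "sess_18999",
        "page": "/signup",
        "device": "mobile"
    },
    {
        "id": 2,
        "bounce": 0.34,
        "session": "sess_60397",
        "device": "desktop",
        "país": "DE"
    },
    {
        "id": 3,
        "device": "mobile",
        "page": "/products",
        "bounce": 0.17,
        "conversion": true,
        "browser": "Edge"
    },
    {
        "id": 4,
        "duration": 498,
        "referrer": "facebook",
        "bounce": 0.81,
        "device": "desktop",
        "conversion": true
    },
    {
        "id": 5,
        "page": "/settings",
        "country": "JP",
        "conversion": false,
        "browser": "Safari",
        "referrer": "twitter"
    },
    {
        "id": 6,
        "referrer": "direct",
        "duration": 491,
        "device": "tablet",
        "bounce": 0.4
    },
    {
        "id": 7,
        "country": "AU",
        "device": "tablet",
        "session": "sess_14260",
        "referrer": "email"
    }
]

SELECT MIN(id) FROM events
1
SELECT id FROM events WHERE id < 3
[1, 2]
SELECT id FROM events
[1, 2, 3, 4, 5, 6, 7]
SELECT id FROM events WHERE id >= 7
[7]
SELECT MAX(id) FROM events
7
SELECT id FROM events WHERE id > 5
[6, 7]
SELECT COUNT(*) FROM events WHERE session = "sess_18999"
1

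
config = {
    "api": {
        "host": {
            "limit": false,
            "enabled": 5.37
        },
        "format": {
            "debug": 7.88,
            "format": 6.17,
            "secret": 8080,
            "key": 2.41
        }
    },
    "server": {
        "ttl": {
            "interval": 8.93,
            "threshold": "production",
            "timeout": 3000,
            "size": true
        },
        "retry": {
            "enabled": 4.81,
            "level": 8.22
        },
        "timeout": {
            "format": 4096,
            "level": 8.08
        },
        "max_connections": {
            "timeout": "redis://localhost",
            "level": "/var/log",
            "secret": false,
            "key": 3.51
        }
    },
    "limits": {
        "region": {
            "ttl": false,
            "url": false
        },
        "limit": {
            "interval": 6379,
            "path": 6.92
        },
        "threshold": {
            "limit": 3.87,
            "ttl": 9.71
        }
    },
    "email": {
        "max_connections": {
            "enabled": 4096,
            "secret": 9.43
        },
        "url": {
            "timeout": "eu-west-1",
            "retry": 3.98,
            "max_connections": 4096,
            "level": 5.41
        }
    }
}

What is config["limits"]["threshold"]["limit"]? 3.87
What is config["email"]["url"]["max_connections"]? 4096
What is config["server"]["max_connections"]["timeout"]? "redis://localhost"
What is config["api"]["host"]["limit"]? False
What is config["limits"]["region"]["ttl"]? False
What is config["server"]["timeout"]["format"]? 4096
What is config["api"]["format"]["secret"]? 8080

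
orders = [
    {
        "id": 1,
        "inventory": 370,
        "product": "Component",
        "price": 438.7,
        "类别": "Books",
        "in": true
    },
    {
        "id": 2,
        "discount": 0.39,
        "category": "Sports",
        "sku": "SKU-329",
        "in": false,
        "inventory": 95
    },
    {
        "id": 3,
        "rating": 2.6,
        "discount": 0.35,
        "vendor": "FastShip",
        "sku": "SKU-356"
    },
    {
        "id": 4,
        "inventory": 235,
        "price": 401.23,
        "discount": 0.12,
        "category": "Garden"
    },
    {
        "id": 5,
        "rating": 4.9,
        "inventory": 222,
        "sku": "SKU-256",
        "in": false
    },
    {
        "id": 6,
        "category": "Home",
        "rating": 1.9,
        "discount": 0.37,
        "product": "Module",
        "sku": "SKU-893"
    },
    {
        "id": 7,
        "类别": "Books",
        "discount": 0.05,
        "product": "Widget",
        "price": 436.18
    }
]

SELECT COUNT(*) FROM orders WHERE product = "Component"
1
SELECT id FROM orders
[1, 2, 3, 4, 5, 6, 7]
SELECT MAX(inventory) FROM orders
370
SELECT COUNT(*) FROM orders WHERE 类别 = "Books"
2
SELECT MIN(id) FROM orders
1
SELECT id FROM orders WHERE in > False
[1]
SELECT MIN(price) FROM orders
401.23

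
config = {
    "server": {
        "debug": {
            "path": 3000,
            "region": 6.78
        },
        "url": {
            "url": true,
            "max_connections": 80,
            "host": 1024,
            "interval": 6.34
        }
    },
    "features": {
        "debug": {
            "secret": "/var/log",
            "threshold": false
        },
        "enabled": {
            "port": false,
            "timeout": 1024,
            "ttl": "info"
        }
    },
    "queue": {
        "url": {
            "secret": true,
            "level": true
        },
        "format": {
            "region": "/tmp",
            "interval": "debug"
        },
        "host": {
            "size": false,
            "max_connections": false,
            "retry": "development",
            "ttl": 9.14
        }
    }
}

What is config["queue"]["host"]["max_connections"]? False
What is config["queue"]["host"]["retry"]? "development"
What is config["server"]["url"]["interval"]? 6.34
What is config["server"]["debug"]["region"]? 6.78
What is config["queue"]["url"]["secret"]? True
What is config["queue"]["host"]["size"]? False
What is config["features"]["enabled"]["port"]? False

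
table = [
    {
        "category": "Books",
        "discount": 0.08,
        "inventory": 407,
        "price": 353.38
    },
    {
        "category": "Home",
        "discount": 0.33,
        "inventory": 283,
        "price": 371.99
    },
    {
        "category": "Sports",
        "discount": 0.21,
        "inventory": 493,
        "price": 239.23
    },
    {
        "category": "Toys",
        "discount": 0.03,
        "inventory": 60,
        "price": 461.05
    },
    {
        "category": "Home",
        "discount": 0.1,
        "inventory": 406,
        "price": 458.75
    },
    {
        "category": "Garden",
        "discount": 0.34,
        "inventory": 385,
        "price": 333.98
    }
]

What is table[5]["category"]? "Garden"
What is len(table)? 6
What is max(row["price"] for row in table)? 461.05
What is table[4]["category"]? "Home"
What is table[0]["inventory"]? 407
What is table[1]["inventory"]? 283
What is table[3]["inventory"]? 60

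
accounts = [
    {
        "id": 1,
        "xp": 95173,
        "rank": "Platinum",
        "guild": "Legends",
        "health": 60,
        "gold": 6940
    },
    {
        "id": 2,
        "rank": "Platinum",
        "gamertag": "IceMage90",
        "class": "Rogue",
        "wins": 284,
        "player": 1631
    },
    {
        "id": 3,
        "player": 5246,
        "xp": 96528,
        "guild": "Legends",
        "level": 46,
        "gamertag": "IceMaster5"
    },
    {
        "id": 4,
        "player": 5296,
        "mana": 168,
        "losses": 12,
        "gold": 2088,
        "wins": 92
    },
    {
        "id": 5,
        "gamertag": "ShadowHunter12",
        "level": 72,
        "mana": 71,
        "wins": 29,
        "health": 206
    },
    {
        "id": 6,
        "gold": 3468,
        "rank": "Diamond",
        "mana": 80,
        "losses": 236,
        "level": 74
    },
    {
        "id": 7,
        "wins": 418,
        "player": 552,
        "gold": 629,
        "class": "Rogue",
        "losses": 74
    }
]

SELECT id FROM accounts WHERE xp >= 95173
[1, 3]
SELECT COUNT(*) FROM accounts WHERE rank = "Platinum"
2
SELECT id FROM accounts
[1, 2, 3, 4, 5, 6, 7]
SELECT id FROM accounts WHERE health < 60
[]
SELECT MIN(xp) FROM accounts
95173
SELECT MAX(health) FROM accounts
206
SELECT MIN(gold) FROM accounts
629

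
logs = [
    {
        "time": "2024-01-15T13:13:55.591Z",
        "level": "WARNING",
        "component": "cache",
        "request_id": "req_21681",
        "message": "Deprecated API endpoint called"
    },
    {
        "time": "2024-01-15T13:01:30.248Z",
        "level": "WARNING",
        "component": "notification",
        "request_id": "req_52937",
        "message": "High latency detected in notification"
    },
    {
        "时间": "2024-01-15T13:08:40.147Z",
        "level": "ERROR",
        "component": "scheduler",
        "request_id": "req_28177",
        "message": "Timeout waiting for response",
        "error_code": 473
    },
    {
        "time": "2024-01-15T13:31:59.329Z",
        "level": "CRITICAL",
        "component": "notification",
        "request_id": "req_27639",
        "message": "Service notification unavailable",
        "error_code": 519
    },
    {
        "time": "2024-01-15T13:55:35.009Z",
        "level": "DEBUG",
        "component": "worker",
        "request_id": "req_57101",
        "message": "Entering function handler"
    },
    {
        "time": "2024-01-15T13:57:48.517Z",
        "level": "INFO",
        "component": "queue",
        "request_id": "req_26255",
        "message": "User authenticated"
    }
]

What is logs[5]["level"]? "INFO"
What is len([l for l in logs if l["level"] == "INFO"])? 1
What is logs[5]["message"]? "User authenticated"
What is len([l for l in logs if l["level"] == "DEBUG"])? 1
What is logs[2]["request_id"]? "req_28177"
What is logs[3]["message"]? "Service notification unavailable"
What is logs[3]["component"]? "notification"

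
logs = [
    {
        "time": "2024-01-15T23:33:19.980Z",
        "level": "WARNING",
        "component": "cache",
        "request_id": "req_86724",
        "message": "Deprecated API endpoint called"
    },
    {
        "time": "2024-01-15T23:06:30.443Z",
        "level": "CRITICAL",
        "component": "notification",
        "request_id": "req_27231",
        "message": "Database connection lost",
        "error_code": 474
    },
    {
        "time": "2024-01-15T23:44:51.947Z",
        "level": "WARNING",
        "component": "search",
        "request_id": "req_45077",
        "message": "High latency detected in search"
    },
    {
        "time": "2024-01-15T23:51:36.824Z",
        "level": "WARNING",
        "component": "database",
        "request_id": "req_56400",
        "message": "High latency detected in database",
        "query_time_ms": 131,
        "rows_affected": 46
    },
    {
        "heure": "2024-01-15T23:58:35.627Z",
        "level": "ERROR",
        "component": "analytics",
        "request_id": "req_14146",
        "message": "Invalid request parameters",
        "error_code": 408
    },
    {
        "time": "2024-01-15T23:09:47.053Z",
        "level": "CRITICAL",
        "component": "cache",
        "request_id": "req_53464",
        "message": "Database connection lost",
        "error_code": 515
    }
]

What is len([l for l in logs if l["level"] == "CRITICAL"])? 2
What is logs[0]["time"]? "2024-01-15T23:33:19.980Z"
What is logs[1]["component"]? "notification"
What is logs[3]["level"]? "WARNING"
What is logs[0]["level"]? "WARNING"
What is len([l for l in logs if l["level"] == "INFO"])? 0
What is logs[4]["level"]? "ERROR"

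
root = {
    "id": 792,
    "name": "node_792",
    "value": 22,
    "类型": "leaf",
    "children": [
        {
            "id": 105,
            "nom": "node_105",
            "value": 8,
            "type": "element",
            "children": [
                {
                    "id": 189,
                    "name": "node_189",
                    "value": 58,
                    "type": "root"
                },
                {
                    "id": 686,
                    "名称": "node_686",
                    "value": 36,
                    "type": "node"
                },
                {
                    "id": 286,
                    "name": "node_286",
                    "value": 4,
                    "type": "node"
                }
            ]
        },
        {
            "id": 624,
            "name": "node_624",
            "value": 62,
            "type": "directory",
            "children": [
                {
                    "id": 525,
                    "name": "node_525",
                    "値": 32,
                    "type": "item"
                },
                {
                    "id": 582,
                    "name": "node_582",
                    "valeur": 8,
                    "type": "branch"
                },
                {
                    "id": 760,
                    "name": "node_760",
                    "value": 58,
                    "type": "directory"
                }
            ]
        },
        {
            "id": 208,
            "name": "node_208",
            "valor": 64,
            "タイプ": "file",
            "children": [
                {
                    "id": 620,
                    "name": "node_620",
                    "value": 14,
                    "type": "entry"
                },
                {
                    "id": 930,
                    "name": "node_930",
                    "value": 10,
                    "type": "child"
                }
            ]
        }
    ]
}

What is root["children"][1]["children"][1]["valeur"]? 8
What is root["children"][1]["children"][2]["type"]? "directory"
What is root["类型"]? "leaf"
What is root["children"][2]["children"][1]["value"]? 10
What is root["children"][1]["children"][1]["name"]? "node_582"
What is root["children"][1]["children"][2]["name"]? "node_760"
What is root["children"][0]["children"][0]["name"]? "node_189"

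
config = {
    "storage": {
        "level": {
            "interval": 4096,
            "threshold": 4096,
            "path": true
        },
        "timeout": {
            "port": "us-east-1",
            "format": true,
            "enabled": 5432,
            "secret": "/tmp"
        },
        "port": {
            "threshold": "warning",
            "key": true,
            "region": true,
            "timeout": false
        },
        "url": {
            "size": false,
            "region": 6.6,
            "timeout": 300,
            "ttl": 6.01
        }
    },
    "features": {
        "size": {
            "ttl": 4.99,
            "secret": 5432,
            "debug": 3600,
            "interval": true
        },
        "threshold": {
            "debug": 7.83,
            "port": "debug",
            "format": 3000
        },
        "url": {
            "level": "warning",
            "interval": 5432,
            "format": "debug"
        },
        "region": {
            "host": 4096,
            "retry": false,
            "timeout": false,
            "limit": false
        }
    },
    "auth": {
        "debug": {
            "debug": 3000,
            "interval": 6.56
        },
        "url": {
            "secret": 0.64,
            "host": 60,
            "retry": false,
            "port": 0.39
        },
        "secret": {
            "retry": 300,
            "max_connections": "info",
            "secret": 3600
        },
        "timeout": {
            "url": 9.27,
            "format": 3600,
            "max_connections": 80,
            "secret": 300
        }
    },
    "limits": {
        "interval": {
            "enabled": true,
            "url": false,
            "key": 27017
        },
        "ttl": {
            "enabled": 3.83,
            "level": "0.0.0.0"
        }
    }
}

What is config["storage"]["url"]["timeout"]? 300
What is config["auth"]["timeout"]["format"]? 3600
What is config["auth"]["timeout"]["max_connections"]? 80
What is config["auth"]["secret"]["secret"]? 3600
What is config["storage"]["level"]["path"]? True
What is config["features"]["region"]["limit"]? False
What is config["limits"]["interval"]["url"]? False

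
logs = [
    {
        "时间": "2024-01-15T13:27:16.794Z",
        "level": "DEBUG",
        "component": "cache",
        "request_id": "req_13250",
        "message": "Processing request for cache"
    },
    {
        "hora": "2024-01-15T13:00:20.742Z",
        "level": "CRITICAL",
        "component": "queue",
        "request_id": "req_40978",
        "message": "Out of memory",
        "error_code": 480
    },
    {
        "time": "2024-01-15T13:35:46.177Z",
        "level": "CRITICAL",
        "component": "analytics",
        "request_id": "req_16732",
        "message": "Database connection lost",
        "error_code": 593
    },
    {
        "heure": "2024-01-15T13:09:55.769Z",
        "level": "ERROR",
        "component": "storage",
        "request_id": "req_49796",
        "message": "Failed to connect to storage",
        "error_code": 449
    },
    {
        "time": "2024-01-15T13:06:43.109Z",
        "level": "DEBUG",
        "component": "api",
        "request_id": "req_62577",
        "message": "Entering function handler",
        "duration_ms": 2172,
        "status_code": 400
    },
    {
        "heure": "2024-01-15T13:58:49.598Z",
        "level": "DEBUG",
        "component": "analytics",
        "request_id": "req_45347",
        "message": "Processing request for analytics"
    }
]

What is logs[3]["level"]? "ERROR"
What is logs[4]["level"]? "DEBUG"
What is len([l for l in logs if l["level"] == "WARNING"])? 0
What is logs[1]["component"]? "queue"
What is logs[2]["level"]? "CRITICAL"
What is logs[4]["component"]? "api"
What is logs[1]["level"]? "CRITICAL"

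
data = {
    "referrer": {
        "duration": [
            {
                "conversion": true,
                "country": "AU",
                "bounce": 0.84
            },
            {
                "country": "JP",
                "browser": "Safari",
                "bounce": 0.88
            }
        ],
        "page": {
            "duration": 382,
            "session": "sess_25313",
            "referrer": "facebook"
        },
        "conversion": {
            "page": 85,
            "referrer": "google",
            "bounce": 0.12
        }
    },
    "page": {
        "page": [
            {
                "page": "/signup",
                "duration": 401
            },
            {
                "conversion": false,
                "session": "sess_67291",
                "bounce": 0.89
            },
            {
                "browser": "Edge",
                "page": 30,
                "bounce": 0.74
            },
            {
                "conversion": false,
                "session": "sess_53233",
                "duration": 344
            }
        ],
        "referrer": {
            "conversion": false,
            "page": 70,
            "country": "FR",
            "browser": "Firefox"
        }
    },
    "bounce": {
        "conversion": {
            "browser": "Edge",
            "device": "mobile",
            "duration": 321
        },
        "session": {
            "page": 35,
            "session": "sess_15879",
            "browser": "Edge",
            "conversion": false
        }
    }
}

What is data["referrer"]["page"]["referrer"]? "facebook"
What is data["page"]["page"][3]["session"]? "sess_53233"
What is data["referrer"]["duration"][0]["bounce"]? 0.84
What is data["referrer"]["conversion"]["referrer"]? "google"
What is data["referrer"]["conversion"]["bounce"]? 0.12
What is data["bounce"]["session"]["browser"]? "Edge"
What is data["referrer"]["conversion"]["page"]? 85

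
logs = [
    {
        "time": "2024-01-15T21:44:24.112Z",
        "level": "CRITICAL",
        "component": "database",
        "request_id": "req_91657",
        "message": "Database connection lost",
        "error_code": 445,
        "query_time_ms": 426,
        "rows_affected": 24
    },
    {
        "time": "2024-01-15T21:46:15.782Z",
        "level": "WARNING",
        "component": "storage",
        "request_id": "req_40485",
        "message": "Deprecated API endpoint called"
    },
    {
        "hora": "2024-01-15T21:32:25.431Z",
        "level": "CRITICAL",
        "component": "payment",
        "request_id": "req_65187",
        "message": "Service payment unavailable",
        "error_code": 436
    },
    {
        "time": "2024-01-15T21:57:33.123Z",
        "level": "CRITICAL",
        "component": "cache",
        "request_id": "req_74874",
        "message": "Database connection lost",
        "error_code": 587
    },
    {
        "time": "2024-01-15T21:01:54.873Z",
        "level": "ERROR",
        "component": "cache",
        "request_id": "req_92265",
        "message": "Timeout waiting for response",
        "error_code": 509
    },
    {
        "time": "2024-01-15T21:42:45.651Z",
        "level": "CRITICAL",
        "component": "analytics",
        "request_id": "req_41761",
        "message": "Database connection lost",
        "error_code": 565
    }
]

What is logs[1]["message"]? "Deprecated API endpoint called"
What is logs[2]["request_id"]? "req_65187"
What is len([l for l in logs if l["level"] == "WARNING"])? 1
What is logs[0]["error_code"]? 445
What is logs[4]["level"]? "ERROR"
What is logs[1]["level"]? "WARNING"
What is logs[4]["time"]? "2024-01-15T21:01:54.873Z"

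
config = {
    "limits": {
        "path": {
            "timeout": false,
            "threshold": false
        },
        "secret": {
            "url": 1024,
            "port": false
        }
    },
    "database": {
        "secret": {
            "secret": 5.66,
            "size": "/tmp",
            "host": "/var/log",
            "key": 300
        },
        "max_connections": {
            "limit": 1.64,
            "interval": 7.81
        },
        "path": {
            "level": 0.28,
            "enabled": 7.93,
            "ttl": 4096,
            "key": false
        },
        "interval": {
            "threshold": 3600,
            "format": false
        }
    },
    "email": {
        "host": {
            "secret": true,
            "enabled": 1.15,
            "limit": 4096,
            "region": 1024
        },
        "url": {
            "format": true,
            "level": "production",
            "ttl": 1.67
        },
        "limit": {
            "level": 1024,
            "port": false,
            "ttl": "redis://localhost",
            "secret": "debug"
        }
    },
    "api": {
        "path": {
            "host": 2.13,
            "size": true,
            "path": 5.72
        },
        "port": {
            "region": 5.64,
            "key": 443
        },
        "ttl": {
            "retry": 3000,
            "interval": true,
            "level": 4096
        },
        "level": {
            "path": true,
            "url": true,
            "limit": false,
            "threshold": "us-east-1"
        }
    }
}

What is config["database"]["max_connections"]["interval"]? 7.81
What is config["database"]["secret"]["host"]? "/var/log"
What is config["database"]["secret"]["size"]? "/tmp"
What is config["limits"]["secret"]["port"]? False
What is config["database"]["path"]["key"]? False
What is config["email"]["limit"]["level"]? 1024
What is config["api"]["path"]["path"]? 5.72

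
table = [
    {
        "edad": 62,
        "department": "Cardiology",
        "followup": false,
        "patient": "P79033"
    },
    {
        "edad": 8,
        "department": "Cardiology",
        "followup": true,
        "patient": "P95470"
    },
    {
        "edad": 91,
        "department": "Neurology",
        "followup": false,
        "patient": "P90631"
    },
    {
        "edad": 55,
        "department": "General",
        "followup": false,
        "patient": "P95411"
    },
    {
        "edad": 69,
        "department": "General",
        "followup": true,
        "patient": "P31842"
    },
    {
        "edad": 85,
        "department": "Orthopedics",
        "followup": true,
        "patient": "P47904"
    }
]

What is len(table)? 6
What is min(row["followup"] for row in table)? False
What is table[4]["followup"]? True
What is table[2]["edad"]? 91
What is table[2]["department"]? "Neurology"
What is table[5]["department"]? "Orthopedics"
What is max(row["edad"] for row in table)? 91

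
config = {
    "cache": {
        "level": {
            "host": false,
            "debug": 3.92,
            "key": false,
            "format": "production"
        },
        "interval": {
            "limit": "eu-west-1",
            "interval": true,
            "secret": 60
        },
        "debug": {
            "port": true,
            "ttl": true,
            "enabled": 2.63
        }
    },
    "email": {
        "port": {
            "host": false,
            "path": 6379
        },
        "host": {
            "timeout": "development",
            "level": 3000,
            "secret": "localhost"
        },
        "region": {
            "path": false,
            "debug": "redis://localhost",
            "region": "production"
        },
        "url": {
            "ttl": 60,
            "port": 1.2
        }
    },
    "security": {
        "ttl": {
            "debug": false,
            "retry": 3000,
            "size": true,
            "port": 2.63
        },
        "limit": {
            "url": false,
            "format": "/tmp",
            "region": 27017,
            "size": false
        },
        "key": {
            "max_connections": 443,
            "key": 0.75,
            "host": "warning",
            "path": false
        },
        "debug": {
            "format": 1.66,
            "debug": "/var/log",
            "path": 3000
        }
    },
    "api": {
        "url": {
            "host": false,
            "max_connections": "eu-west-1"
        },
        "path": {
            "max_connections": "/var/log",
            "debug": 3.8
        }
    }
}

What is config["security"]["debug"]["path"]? 3000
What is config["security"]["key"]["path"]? False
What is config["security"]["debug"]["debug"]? "/var/log"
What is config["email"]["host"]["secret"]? "localhost"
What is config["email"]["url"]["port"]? 1.2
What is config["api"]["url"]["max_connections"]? "eu-west-1"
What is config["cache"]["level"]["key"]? False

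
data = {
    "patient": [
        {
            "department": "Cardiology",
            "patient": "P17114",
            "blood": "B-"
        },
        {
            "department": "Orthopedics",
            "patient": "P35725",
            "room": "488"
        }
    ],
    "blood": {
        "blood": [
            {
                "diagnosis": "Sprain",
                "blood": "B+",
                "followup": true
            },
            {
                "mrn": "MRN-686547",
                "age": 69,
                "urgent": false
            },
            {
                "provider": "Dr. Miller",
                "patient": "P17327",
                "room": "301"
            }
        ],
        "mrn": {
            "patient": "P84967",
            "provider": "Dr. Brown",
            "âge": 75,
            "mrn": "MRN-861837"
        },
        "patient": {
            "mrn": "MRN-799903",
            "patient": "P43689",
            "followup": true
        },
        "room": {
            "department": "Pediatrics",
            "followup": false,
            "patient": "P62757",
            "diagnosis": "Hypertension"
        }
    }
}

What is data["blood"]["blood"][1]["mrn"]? "MRN-686547"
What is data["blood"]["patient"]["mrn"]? "MRN-799903"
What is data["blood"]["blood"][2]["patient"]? "P17327"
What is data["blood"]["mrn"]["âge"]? 75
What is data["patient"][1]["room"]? "488"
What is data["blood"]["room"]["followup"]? False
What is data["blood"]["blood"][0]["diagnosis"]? "Sprain"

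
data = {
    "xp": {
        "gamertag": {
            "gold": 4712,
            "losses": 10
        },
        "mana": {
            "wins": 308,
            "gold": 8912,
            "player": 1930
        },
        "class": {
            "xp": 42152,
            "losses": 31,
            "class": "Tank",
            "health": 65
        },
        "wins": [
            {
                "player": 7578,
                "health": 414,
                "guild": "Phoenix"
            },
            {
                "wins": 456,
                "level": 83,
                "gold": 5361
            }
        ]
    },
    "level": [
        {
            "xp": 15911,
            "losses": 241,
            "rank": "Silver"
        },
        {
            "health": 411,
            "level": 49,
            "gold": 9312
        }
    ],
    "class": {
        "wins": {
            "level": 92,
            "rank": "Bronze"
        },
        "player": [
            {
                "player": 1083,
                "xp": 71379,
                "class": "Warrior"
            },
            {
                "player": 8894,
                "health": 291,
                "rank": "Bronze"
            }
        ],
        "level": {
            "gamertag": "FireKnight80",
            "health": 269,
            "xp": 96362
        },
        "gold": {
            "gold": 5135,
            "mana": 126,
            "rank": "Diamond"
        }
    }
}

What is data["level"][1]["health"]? 411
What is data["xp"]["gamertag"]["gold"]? 4712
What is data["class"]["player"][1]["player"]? 8894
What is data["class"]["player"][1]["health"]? 291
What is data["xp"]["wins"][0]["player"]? 7578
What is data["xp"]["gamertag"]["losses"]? 10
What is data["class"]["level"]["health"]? 269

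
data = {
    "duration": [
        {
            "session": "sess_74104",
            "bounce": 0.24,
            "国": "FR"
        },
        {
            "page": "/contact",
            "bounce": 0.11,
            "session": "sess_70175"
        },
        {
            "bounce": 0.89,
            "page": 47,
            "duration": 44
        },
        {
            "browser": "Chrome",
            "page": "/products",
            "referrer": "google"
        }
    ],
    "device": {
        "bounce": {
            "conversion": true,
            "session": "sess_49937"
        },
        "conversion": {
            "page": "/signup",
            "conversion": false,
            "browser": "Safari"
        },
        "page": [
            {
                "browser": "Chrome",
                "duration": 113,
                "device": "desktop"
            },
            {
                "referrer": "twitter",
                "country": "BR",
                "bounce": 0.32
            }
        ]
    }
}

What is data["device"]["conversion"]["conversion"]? False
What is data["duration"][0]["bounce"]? 0.24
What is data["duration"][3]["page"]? "/products"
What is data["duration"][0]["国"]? "FR"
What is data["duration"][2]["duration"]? 44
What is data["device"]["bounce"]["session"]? "sess_49937"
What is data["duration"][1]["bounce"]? 0.11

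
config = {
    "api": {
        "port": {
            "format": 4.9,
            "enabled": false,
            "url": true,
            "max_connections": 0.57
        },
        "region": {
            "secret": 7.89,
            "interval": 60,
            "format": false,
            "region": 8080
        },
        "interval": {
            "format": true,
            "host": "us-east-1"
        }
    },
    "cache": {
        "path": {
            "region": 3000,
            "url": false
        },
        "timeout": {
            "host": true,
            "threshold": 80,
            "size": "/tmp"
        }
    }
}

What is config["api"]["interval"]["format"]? True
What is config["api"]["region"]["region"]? 8080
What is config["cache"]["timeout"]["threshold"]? 80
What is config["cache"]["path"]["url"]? False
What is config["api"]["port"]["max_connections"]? 0.57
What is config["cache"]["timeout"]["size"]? "/tmp"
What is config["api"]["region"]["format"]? False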